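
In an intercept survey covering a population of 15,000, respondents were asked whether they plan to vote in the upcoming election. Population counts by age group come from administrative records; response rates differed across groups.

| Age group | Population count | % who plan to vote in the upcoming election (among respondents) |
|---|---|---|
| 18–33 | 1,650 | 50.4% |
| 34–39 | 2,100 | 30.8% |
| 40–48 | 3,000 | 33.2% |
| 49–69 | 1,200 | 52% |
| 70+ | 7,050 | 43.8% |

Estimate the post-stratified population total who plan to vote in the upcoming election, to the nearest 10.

Apply each group's respondent rate to its population count:
  18–33: 1,650 × 50.4% = 831.6
  34–39: 2,100 × 30.8% = 646.8
  40–48: 3,000 × 33.2% = 996
  49–69: 1,200 × 52% = 624
  70+: 7,050 × 43.8% = 3087.9
Estimated total = 6186.3 → 6,190.

6,190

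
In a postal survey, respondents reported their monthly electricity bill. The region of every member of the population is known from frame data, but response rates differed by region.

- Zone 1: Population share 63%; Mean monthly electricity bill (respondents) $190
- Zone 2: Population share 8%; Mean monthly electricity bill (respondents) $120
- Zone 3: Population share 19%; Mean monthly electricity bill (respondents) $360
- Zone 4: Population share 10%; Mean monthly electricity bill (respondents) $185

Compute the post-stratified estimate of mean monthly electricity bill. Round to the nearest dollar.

$216

Post-stratification weights by population share, not respondent share:
  Zone 1: 0.63 × 190 = 119.7
  Zone 2: 0.08 × 120 = 9.6
  Zone 3: 0.19 × 360 = 68.4
  Zone 4: 0.1 × 185 = 18.5
Post-stratified estimate = 216.2 → $216.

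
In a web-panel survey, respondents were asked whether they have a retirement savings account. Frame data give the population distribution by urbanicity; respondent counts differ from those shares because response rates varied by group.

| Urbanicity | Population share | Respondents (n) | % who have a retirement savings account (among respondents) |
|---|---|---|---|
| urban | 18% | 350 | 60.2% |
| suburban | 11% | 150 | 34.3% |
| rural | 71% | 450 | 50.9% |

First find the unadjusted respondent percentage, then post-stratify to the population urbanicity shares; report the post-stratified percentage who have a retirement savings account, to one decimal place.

50.7%

Without adjustment, the pooled respondent share is:
  (350/950)×60.2 + (150/950)×34.3 + (450/950)×50.9 = 51.7053%
Reweighting by population urbanicity shares:
  0.18×60.2 + 0.11×34.3 + 0.71×50.9 = 50.748%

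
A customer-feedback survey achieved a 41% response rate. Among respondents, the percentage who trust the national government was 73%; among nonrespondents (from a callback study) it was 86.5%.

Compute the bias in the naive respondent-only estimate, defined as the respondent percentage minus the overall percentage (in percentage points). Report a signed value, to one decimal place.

-8.0 percentage points

Nonresponse fraction = 1 − 0.41 = 0.59.
Bias = (nonresponse fraction) × (respondent percentage − nonrespondent percentage)
     = 0.59 × (73 − 86.5) = 0.59 × -13.5 = -7.965.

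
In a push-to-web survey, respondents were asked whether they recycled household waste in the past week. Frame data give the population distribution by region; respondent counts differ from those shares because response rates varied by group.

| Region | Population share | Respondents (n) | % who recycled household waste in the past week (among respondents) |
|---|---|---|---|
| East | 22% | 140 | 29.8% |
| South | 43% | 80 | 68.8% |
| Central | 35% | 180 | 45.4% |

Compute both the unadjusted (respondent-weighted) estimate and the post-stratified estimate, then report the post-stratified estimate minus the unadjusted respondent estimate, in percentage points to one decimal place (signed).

+7.4 percentage points

Naive respondent-only estimate (weights = respondent counts):
  (140/400)×29.8 + (80/400)×68.8 + (180/400)×45.4 = 44.62%
Post-stratifying to population shares instead:
  0.22×29.8 + 0.43×68.8 + 0.35×45.4 = 52.03%
Difference = 52.03 − 44.62 = 7.41 pp.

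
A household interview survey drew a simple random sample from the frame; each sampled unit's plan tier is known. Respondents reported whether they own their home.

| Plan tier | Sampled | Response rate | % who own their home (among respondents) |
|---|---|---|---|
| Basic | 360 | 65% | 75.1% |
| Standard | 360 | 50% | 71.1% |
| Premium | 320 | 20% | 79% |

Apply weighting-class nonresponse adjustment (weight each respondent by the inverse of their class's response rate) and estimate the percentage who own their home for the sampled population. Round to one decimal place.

74.9%

Inverse-response-rate weighting restores each class to its sampled count, so class totals weight by n_sampled:
  Basic: 360 × 75.1 = 27036
  Standard: 360 × 71.1 = 25596
  Premium: 320 × 79 = 25,280
Adjusted estimate = 77,912 / 1,040 = 74.9154 → 74.9%.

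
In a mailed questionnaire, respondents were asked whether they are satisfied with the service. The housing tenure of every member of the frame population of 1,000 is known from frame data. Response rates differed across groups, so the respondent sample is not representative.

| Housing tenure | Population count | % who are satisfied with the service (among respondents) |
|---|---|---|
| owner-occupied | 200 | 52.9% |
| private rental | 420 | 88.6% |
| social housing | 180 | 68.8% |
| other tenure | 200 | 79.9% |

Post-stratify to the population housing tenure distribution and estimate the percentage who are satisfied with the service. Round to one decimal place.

Reweight to the known housing tenure distribution:
  owner-occupied: (200/1,000) × 52.9 = 10.58
  private rental: (420/1,000) × 88.6 = 37.212
  social housing: (180/1,000) × 68.8 = 12.384
  other tenure: (200/1,000) × 79.9 = 15.98
Post-stratified estimate = 76.156 → 76.2%.

76.2%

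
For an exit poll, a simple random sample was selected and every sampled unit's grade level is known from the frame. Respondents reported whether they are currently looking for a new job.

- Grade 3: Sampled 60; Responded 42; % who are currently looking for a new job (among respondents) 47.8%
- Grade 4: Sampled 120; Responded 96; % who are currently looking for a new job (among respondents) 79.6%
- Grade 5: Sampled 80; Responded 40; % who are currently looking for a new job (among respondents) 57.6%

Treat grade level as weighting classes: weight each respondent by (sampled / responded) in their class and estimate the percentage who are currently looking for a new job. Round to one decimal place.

Response rates by class: Grade 3 42/60 = 70%, Grade 4 96/120 = 80%, Grade 5 40/80 = 50%.
Weighting each respondent by the inverse class response rate inflates each class back to its sampled size, so the class weight is n_sampled:
  Grade 3: 60 × 47.8 = 2868
  Grade 4: 120 × 79.6 = 9552
  Grade 5: 80 × 57.6 = 4608
Adjusted estimate = 17,028 / 260 = 65.4923 → 65.5%.

65.5%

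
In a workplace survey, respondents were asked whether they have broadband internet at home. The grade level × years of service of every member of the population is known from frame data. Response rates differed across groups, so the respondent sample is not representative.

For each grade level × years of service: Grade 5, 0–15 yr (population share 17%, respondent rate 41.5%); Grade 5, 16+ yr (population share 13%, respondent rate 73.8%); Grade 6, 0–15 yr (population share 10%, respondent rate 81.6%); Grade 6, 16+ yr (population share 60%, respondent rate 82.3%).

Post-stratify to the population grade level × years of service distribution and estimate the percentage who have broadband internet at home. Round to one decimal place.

74.2%

Reweight to the known grade level × years of service distribution:
  Grade 5, 0–15 yr: 0.17 × 41.5 = 7.055
  Grade 5, 16+ yr: 0.13 × 73.8 = 9.594
  Grade 6, 0–15 yr: 0.1 × 81.6 = 8.16
  Grade 6, 16+ yr: 0.6 × 82.3 = 49.38
Post-stratified estimate = 74.189 → 74.2%.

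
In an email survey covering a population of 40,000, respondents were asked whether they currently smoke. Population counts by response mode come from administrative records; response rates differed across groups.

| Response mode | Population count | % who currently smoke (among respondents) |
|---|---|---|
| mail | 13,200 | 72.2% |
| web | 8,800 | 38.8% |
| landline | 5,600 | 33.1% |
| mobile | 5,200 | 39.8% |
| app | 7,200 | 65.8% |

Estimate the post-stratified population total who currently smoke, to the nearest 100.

21,600

Estimated count per cell = population count × respondent percentage:
  mail: 13,200 × 72.2% = 9530.4
  web: 8,800 × 38.8% = 3414.4
  landline: 5,600 × 33.1% = 1853.6
  mobile: 5,200 × 39.8% = 2069.6
  app: 7,200 × 65.8% = 4737.6
Estimated total = 21605.6 → 21,600.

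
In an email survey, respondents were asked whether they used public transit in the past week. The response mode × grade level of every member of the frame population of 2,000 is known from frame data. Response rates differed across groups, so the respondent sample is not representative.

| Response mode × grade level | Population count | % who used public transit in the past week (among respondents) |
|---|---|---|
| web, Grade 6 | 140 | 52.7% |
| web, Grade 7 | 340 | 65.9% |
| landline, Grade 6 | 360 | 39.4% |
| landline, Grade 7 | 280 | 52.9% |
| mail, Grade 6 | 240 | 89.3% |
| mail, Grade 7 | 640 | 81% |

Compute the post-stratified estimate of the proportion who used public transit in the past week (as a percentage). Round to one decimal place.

66.0%

Weight each group's respondent value by its population share:
  web, Grade 6: (140/2,000) × 52.7 = 3.689
  web, Grade 7: (340/2,000) × 65.9 = 11.203
  landline, Grade 6: (360/2,000) × 39.4 = 7.092
  landline, Grade 7: (280/2,000) × 52.9 = 7.406
  mail, Grade 6: (240/2,000) × 89.3 = 10.716
  mail, Grade 7: (640/2,000) × 81 = 25.92
Post-stratified estimate = 66.026 → 66.0%.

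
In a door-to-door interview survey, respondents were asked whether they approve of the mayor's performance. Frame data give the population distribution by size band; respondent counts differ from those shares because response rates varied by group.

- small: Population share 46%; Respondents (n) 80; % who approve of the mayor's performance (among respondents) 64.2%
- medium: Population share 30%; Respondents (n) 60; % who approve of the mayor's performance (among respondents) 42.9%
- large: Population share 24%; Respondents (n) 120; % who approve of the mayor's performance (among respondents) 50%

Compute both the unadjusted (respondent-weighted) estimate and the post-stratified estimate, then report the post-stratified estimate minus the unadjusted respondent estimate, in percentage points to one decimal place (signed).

Unadjusted (pooled respondent) estimate weights by respondent counts:
  (80/260)×64.2 + (60/260)×42.9 + (120/260)×50 = 52.7308%
Reweighting by population size band shares:
  0.46×64.2 + 0.3×42.9 + 0.24×50 = 54.402%
Difference = 54.402 − 52.7308 = 1.6712 pp.

+1.7 percentage points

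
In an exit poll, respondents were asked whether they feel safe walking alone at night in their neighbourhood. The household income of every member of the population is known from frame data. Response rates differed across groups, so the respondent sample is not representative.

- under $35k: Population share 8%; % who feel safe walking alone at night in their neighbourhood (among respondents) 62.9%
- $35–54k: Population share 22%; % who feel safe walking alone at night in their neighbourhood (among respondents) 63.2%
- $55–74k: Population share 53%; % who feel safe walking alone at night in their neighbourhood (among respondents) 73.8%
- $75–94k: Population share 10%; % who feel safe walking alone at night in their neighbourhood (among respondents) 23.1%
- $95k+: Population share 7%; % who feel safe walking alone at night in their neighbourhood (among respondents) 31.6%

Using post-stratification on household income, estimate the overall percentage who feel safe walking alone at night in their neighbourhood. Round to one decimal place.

Each cell contributes population-share × respondent value:
  under $35k: 0.08 × 62.9 = 5.032
  $35–54k: 0.22 × 63.2 = 13.904
  $55–74k: 0.53 × 73.8 = 39.114
  $75–94k: 0.1 × 23.1 = 2.31
  $95k+: 0.07 × 31.6 = 2.212
Post-stratified estimate = 62.572 → 62.6%.

62.6%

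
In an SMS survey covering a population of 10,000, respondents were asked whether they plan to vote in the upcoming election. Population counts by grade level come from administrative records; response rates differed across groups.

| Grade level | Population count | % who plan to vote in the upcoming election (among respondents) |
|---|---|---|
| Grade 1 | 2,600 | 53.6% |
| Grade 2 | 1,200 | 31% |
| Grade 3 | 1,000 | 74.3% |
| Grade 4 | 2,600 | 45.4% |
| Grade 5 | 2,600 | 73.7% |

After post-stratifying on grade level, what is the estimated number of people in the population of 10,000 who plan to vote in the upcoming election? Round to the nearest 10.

5,610

Estimated count per cell = population count × respondent percentage:
  Grade 1: 2,600 × 53.6% = 1393.6
  Grade 2: 1,200 × 31% = 372
  Grade 3: 1,000 × 74.3% = 743
  Grade 4: 2,600 × 45.4% = 1180.4
  Grade 5: 2,600 × 73.7% = 1916.2
Estimated total = 5605.2 → 5,610.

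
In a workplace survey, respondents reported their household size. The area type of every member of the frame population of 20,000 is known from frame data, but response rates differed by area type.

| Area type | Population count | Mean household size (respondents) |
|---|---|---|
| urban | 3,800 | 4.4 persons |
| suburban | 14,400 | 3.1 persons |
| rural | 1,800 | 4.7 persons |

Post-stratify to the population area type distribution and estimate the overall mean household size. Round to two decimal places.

Reweight to the known area type distribution:
  urban: (3,800/20,000) × 4.4 = 0.836
  suburban: (14,400/20,000) × 3.1 = 2.232
  rural: (1,800/20,000) × 4.7 = 0.423
Post-stratified estimate = 3.491 → 3.49.

3.49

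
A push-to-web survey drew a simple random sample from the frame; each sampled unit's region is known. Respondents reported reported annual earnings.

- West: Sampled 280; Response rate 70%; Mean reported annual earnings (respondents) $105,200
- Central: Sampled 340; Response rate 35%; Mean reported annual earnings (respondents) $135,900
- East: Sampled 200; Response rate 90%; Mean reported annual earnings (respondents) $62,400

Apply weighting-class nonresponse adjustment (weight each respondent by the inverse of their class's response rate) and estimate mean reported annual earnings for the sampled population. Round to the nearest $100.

With weight = n_sampled/n_responded per class, the weighted class total is n_sampled:
  West: 280 × 105,200 = 29,456,000
  Central: 340 × 135,900 = 46,206,000
  East: 200 × 62,400 = 12,480,000
Adjusted estimate = 88,142,000 / 820 = 107490 → $107,500.

$107,500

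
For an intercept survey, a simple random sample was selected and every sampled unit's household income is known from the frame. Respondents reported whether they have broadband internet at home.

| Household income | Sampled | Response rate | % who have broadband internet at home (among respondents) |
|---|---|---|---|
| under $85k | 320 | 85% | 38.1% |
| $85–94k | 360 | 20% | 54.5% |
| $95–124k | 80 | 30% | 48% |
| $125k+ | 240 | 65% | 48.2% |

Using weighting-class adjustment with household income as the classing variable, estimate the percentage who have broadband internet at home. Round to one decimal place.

With weight = n_sampled/n_responded per class, the weighted class total is n_sampled:
  under $85k: 320 × 38.1 = 12,192
  $85–94k: 360 × 54.5 = 19,620
  $95–124k: 80 × 48 = 3840
  $125k+: 240 × 48.2 = 11,568
Adjusted estimate = 47,220 / 1,000 = 47.22 → 47.2%.

47.2%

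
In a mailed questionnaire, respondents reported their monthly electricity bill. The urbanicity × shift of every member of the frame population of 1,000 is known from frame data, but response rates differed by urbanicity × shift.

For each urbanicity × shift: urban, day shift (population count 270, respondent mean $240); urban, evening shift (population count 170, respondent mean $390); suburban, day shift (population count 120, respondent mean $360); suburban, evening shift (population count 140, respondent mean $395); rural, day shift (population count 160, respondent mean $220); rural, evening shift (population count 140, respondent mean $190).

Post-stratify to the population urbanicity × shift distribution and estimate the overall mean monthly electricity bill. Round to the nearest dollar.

$291

Reweight to the known urbanicity × shift distribution:
  urban, day shift: (270/1,000) × 240 = 64.8
  urban, evening shift: (170/1,000) × 390 = 66.3
  suburban, day shift: (120/1,000) × 360 = 43.2
  suburban, evening shift: (140/1,000) × 395 = 55.3
  rural, day shift: (160/1,000) × 220 = 35.2
  rural, evening shift: (140/1,000) × 190 = 26.6
Post-stratified estimate = 291.4 → $291.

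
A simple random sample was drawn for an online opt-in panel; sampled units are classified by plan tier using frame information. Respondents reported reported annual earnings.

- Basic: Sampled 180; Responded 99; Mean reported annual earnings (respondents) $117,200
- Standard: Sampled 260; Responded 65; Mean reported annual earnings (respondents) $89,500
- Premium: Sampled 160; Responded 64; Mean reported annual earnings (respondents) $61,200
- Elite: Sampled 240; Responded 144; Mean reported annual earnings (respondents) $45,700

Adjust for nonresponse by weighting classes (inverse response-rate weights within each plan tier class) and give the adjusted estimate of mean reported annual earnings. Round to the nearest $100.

Response rates by class: Basic 99/180 = 55%, Standard 65/260 = 25%, Premium 64/160 = 40%, Elite 144/240 = 60%.
Inverse-response-rate weighting restores each class to its sampled count, so class totals weight by n_sampled:
  Basic: 180 × 117,200 = 21,096,000
  Standard: 260 × 89,500 = 23,270,000
  Premium: 160 × 61,200 = 9,792,000
  Elite: 240 × 45,700 = 10,968,000
Adjusted estimate = 65,126,000 / 840 = 77531 → $77,500.

$77,500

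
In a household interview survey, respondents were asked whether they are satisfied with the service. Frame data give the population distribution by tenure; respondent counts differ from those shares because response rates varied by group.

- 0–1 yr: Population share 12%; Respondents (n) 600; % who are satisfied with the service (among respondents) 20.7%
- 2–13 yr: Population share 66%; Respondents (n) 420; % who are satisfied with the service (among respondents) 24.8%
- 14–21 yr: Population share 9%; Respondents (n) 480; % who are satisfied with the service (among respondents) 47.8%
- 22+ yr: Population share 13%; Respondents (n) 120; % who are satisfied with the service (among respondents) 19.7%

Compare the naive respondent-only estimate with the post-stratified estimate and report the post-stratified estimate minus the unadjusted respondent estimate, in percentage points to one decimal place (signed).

Without adjustment, the pooled respondent share is:
  (600/1620)×20.7 + (420/1620)×24.8 + (480/1620)×47.8 + (120/1620)×19.7 = 29.7185%
Post-stratifying to population shares instead:
  0.12×20.7 + 0.66×24.8 + 0.09×47.8 + 0.13×19.7 = 25.715%
Difference = 25.715 − 29.7185 = -4.0035 pp.

-4.0 percentage points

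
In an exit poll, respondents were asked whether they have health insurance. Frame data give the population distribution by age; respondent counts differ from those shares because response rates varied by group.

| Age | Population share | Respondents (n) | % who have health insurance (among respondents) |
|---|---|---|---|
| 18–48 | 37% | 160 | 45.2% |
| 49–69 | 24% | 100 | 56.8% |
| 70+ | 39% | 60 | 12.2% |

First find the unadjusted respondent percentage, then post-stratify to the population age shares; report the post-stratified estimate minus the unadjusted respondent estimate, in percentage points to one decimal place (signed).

Naive respondent-only estimate (weights = respondent counts):
  (160/320)×45.2 + (100/320)×56.8 + (60/320)×12.2 = 42.6375%
Post-stratified estimate weights by population shares:
  0.37×45.2 + 0.24×56.8 + 0.39×12.2 = 35.114%
Difference = 35.114 − 42.6375 = -7.5235 pp.

-7.5 percentage points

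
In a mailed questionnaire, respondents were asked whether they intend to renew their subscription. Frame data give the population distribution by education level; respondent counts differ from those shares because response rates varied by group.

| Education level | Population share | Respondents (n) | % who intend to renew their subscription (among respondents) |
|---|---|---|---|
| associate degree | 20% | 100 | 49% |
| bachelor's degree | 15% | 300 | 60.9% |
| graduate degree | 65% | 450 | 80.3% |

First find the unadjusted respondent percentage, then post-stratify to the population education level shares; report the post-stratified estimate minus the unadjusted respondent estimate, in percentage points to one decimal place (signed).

+1.4 percentage points

Unadjusted (pooled respondent) estimate weights by respondent counts:
  (100/850)×49 + (300/850)×60.9 + (450/850)×80.3 = 69.7706%
Post-stratifying to population shares instead:
  0.2×49 + 0.15×60.9 + 0.65×80.3 = 71.13%
Difference = 71.13 − 69.7706 = 1.3594 pp.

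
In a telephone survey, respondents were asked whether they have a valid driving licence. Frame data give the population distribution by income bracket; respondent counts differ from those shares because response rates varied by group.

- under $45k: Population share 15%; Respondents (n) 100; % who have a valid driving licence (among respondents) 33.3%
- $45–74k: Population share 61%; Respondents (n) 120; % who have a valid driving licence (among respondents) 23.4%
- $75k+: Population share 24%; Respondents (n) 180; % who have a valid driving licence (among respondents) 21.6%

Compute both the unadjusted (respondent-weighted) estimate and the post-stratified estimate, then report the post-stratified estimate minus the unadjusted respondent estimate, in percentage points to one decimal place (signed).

Without adjustment, the pooled respondent share is:
  (100/400)×33.3 + (120/400)×23.4 + (180/400)×21.6 = 25.065%
Post-stratifying to population shares instead:
  0.15×33.3 + 0.61×23.4 + 0.24×21.6 = 24.453%
Difference = 24.453 − 25.065 = -0.612 pp.

-0.6 percentage points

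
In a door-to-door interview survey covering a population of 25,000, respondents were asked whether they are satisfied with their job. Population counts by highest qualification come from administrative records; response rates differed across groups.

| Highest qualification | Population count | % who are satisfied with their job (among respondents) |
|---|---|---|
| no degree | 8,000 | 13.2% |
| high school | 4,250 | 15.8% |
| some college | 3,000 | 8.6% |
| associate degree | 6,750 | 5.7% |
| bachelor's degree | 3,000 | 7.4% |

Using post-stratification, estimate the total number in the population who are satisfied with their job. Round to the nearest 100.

Each cell contributes its population count × the respondent rate:
  no degree: 8,000 × 13.2% = 1056
  high school: 4,250 × 15.8% = 671.5
  some college: 3,000 × 8.6% = 258
  associate degree: 6,750 × 5.7% = 384.75
  bachelor's degree: 3,000 × 7.4% = 222
Estimated total = 2592.25 → 2,600.

2,600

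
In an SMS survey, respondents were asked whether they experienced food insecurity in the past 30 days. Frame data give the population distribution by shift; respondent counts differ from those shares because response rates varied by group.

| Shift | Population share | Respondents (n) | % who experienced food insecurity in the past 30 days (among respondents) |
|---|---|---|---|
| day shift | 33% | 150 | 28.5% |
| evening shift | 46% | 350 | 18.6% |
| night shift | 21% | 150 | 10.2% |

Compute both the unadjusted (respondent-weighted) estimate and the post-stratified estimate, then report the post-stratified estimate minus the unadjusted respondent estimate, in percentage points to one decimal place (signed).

+1.2 percentage points

Without adjustment, the pooled respondent share is:
  (150/650)×28.5 + (350/650)×18.6 + (150/650)×10.2 = 18.9462%
Reweighting by population shift shares:
  0.33×28.5 + 0.46×18.6 + 0.21×10.2 = 20.103%
Difference = 20.103 − 18.9462 = 1.1568 pp.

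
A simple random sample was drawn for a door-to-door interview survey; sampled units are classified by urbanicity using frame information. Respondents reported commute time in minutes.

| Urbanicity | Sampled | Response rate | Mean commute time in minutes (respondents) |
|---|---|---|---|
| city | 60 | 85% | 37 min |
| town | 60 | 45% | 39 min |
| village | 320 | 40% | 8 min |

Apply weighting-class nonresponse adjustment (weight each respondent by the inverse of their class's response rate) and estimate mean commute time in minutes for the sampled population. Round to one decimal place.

16.2

Weighting each respondent by the inverse class response rate inflates each class back to its sampled size, so the class weight is n_sampled:
  city: 60 × 37 = 2220
  town: 60 × 39 = 2340
  village: 320 × 8 = 2560
Adjusted estimate = 7120 / 440 = 16.1818 → 16.2.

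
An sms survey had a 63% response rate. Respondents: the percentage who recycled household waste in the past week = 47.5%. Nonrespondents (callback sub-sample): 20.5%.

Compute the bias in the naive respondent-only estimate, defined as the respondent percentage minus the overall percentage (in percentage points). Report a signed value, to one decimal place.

+10.0 percentage points

Nonresponse fraction = 1 − 0.63 = 0.37.
Bias = (nonresponse fraction) × (respondent percentage − nonrespondent percentage)
     = 0.37 × (47.5 − 20.5) = 0.37 × 27 = 9.99.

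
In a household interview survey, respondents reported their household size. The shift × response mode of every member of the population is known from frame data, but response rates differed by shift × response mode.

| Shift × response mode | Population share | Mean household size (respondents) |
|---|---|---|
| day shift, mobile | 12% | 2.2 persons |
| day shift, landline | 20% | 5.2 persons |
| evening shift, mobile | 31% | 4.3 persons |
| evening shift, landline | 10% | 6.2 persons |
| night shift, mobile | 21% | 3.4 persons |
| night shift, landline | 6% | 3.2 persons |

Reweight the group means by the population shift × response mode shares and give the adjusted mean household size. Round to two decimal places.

4.16

Each cell contributes population-share × respondent value:
  day shift, mobile: 0.12 × 2.2 = 0.264
  day shift, landline: 0.2 × 5.2 = 1.04
  evening shift, mobile: 0.31 × 4.3 = 1.333
  evening shift, landline: 0.1 × 6.2 = 0.62
  night shift, mobile: 0.21 × 3.4 = 0.714
  night shift, landline: 0.06 × 3.2 = 0.192
Post-stratified estimate = 4.163 → 4.16.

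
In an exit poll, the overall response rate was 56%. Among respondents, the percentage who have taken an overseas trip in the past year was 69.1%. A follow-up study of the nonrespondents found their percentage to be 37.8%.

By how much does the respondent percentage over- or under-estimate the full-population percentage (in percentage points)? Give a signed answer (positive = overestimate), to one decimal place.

Nonresponse fraction = 1 − 0.56 = 0.44.
Bias = (nonresponse fraction) × (respondent percentage − nonrespondent percentage)
     = 0.44 × (69.1 − 37.8) = 0.44 × 31.3 = 13.772.

+13.8 percentage points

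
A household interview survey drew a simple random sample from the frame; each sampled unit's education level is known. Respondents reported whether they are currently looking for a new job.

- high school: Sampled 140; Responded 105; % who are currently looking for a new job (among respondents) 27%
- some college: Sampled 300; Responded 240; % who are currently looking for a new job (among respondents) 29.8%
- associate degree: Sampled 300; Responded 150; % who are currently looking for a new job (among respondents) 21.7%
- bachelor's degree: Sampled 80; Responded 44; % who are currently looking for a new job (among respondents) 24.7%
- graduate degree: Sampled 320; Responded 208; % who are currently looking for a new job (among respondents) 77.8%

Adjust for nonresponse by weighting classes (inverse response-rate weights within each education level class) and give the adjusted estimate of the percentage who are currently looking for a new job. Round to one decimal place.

40.4%

Class response rates: high school 105/140 = 75%, some college 240/300 = 80%, associate degree 150/300 = 50%, bachelor's degree 44/80 = 55%, graduate degree 208/320 = 65%.
Each respondent's weight = sampled/responded in their class; summing within a class gives n_sampled, so:
  high school: 140 × 27 = 3780
  some college: 300 × 29.8 = 8940
  associate degree: 300 × 21.7 = 6510
  bachelor's degree: 80 × 24.7 = 1976
  graduate degree: 320 × 77.8 = 24,896
Adjusted estimate = 46,102 / 1,140 = 40.4404 → 40.4%.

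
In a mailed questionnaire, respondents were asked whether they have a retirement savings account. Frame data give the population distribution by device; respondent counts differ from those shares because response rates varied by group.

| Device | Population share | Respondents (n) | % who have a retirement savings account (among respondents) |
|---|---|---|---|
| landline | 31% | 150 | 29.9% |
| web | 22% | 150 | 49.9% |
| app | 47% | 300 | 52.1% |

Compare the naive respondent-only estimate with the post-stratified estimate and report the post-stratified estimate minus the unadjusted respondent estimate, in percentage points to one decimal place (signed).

Naive respondent-only estimate (weights = respondent counts):
  (150/600)×29.9 + (150/600)×49.9 + (300/600)×52.1 = 46%
Post-stratifying to population shares instead:
  0.31×29.9 + 0.22×49.9 + 0.47×52.1 = 44.734%
Difference = 44.734 − 46 = -1.266 pp.

-1.3 percentage points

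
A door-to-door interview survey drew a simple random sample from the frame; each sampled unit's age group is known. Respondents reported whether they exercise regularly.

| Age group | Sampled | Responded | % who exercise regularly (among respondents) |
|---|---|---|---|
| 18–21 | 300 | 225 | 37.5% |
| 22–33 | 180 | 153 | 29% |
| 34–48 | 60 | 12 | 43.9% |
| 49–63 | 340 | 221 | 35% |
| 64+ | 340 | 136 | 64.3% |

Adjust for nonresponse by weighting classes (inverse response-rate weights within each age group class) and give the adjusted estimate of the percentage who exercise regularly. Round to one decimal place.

43.3%

Class response rates: 18–21 225/300 = 75%, 22–33 153/180 = 85%, 34–48 12/60 = 20%, 49–63 221/340 = 65%, 64+ 136/340 = 40%.
Inverse-response-rate weighting restores each class to its sampled count, so class totals weight by n_sampled:
  18–21: 300 × 37.5 = 11,250
  22–33: 180 × 29 = 5220
  34–48: 60 × 43.9 = 2634
  49–63: 340 × 35 = 11,900
  64+: 340 × 64.3 = 21,862
Adjusted estimate = 52,866 / 1,220 = 43.3328 → 43.3%.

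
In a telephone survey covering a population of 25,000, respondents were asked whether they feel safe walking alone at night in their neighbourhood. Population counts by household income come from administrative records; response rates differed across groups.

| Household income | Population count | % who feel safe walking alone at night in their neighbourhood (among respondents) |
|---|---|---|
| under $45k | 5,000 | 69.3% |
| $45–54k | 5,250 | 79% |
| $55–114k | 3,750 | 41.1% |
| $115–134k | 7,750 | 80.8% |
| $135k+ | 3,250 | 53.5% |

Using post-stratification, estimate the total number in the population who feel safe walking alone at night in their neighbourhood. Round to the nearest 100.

17,200

Each cell contributes its population count × the respondent rate:
  under $45k: 5,000 × 69.3% = 3465
  $45–54k: 5,250 × 79% = 4147.5
  $55–114k: 3,750 × 41.1% = 1541.25
  $115–134k: 7,750 × 80.8% = 6262
  $135k+: 3,250 × 53.5% = 1738.75
Estimated total = 17154.5 → 17,200.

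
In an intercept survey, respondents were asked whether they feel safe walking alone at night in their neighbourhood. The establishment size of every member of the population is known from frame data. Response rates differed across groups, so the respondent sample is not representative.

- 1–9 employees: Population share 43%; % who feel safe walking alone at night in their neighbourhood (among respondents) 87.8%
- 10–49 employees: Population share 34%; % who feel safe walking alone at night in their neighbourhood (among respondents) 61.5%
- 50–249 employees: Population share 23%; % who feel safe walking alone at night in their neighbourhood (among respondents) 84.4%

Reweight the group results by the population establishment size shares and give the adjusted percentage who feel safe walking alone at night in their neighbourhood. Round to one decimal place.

Post-stratification weights by population share, not respondent share:
  1–9 employees: 0.43 × 87.8 = 37.754
  10–49 employees: 0.34 × 61.5 = 20.91
  50–249 employees: 0.23 × 84.4 = 19.412
Post-stratified estimate = 78.076 → 78.1%.

78.1%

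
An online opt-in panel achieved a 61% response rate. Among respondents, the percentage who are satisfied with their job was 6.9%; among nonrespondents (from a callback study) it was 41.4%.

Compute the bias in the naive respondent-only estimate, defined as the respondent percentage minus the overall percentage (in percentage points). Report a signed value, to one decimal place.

Nonresponse fraction = 1 − 0.61 = 0.39.
Bias = (nonresponse fraction) × (respondent percentage − nonrespondent percentage)
     = 0.39 × (6.9 − 41.4) = 0.39 × -34.5 = -13.455.

-13.5 percentage points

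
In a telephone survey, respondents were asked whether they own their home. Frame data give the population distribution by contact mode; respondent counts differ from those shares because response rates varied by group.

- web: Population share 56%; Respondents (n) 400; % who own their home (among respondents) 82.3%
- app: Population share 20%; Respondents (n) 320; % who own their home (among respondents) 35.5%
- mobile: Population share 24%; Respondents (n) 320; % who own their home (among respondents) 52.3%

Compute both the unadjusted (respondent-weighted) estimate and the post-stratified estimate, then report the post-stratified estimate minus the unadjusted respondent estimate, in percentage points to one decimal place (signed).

Unadjusted (pooled respondent) estimate weights by respondent counts:
  (400/1040)×82.3 + (320/1040)×35.5 + (320/1040)×52.3 = 58.6692%
Post-stratified estimate weights by population shares:
  0.56×82.3 + 0.2×35.5 + 0.24×52.3 = 65.74%
Difference = 65.74 − 58.6692 = 7.0708 pp.

+7.1 percentage points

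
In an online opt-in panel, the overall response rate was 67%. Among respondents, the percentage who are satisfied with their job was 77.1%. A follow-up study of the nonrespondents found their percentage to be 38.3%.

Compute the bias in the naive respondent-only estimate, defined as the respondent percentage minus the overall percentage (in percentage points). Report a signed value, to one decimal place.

Nonresponse fraction = 1 − 0.67 = 0.33.
Bias = (nonresponse fraction) × (respondent percentage − nonrespondent percentage)
     = 0.33 × (77.1 − 38.3) = 0.33 × 38.8 = 12.804.

+12.8 percentage points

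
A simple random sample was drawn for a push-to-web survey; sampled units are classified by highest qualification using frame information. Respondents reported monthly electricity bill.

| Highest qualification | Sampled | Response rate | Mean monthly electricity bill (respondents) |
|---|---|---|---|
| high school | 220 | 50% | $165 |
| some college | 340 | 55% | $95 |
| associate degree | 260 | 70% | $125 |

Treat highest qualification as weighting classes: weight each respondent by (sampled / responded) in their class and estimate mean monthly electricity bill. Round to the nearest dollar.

Weighting each respondent by the inverse class response rate inflates each class back to its sampled size, so the class weight is n_sampled:
  high school: 220 × 165 = 36,300
  some college: 340 × 95 = 32,300
  associate degree: 260 × 125 = 32,500
Adjusted estimate = 101,100 / 820 = 123.293 → $123.

$123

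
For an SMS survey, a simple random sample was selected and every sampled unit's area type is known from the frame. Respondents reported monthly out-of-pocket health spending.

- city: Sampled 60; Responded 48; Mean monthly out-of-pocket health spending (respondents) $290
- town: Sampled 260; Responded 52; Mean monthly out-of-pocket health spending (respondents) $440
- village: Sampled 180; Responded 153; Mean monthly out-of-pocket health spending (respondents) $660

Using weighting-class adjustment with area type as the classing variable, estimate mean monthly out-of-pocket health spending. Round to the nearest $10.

$500

Class response rates: city 48/60 = 80%, town 52/260 = 20%, village 153/180 = 85%.
Inverse-response-rate weighting restores each class to its sampled count, so class totals weight by n_sampled:
  city: 60 × 290 = 17,400
  town: 260 × 440 = 114,400
  village: 180 × 660 = 118,800
Adjusted estimate = 250,600 / 500 = 501.2 → $500.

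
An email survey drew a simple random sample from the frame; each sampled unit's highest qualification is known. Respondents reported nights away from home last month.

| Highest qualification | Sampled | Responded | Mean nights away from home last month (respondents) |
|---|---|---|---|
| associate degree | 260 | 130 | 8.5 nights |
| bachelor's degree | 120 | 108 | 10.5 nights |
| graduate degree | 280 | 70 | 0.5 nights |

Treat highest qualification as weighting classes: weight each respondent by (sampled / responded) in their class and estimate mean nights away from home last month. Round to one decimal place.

5.5

Response rates by class: associate degree 130/260 = 50%, bachelor's degree 108/120 = 90%, graduate degree 70/280 = 25%.
With weight = n_sampled/n_responded per class, the weighted class total is n_sampled:
  associate degree: 260 × 8.5 = 2210
  bachelor's degree: 120 × 10.5 = 1260
  graduate degree: 280 × 0.5 = 140
Adjusted estimate = 3610 / 660 = 5.4697 → 5.5.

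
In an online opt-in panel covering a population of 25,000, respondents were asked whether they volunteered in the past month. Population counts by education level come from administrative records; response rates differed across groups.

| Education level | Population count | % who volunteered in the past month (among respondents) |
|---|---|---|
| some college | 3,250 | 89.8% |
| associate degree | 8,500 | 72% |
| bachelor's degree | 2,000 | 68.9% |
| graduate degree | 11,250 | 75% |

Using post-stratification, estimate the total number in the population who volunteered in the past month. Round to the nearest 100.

18,900

Apply each group's respondent rate to its population count:
  some college: 3,250 × 89.8% = 2918.5
  associate degree: 8,500 × 72% = 6120
  bachelor's degree: 2,000 × 68.9% = 1378
  graduate degree: 11,250 × 75% = 8437.5
Estimated total = 18,854 → 18,900.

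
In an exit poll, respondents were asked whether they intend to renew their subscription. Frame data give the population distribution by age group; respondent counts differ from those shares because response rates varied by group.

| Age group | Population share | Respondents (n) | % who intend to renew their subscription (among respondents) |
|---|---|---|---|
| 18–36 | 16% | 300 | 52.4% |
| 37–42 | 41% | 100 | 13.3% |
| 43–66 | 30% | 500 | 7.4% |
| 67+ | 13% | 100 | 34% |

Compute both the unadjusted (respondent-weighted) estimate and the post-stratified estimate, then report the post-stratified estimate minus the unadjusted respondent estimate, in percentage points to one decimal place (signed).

-3.7 percentage points

Unadjusted (pooled respondent) estimate weights by respondent counts:
  (300/1000)×52.4 + (100/1000)×13.3 + (500/1000)×7.4 + (100/1000)×34 = 24.15%
Reweighting by population age group shares:
  0.16×52.4 + 0.41×13.3 + 0.3×7.4 + 0.13×34 = 20.477%
Difference = 20.477 − 24.15 = -3.673 pp.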